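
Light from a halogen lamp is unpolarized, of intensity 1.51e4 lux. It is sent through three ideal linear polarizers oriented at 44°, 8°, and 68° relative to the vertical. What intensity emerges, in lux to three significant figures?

Unpolarized light through the first polarizer → I₁ = 1.51e4 lux/2 = 7550 lux, polarized at 44°.
I₂ = I₁ · cos²(36°) = 7550 · 0.6545 = 4942 lux.
I₃ = I₂ · cos²(60°) = 4942 · 0.25 = 1235 lux.

I ≈ 1240 lux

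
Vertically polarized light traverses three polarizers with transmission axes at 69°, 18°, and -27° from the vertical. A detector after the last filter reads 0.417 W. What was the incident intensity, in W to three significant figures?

I₁ = I₀ cos²(69° − 0°) = I₀ cos²(69°) = 0.1284 I₀.
I₂ = I₁ cos²(18° − 69°) = 0.1284 I₀ · cos²(51°) = 0.05086 I₀.
I₃ = I₂ cos²(-27° − 18°) = 0.05086 I₀ · cos²(45°) = 0.02543 I₀.
So 0.417 W = 0.02543 I₀, giving I₀ = 0.417/0.02543 = 16.4 W.

I₀ ≈ 16.4 W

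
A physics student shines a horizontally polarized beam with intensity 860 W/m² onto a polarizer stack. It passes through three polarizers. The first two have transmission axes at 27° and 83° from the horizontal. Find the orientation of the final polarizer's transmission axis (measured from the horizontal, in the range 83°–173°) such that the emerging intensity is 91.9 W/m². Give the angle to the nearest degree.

θ ≈ 132°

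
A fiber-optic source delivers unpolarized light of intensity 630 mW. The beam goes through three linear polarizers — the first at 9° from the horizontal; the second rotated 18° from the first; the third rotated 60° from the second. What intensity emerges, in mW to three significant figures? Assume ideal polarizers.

I ≈ 71.2 mW

Unpolarized light through the first polarizer → I₁ = 630 mW/2 = 315 mW, polarized at 9°.
I₂ = I₁ · cos²(18°) = 315 · 0.9045 = 284.9 mW.
I₃ = I₂ · cos²(60°) = 284.9 · 0.25 = 71.23 mW.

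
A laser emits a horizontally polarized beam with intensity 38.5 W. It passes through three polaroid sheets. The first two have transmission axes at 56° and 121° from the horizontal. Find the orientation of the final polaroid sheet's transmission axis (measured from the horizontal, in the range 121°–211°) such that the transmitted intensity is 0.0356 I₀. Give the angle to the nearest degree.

I₁ = I₀ cos²(56° − 0°) = I₀ cos²(56°) = 0.3127 I₀.
I₂ = I₁ cos²(121° − 56°) = 0.3127 I₀ · cos²(65°) = 0.05585 I₀.
Need I₃/I₀ = 0.0356, so cos²(θ − 121°) = 0.0356 / 0.05585 = 0.6374.
θ − 121° = arccos(√0.6374) = 37.0°, giving θ ≈ 121 + 37.0 = 158.0°.

θ ≈ 158°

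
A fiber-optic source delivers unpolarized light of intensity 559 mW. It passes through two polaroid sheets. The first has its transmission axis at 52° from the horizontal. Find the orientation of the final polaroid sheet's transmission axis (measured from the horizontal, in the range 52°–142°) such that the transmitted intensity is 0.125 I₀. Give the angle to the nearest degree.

θ ≈ 112°

Unpolarized light through the first polarizer → I₁ = ½ I₀, now polarized at 52°.
Need I₂/I₀ = 0.125, so cos²(θ − 52°) = 0.125 / 0.5 = 0.25.
θ − 52° = arccos(√0.25) = 60.0°, giving θ ≈ 52 + 60.0 = 112.0°.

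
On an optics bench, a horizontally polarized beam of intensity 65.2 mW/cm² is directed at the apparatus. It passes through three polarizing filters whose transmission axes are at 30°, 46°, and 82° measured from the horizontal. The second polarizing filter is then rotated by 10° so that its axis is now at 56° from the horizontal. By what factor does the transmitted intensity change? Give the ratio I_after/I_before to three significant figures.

Before rotation:
I₁ = I₀ cos²(30° − 0°) = I₀ cos²(30°) = 0.75 I₀.
I₂ = I₁ cos²(46° − 30°) = 0.75 I₀ · cos²(16°) = 0.693 I₀.
I₃ = I₂ cos²(82° − 46°) = 0.693 I₀ · cos²(36°) = 0.4536 I₀.
After rotation:
I₁ = I₀ cos²(30° − 0°) = I₀ cos²(30°) = 0.75 I₀.
I₂ = I₁ cos²(56° − 30°) = 0.75 I₀ · cos²(26°) = 0.6059 I₀.
I₃ = I₂ cos²(82° − 56°) = 0.6059 I₀ · cos²(26°) = 0.4894 I₀.
Ratio = 0.4894 / 0.4536 = 1.079.

I_new/I_old ≈ 1.08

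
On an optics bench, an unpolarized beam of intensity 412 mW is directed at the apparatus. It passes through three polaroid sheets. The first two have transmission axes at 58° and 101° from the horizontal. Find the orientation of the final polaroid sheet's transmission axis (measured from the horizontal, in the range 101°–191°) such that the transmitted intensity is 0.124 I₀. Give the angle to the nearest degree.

θ ≈ 148°

Unpolarized light through the first polarizer → I₁ = ½ I₀, now polarized at 58°.
I₂ = I₁ cos²(101° − 58°) = 0.5 I₀ · cos²(43°) = 0.2674 I₀.
Need I₃/I₀ = 0.124, so cos²(θ − 101°) = 0.124 / 0.2674 = 0.4637.
θ − 101° = arccos(√0.4637) = 47.1°, giving θ ≈ 101 + 47.1 = 148.1°.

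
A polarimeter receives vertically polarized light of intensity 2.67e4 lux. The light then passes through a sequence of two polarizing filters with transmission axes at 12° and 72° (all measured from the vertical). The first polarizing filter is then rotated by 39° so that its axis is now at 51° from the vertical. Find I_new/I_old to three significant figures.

Before rotation:
By Malus's law, I₁ = I₀ cos²(12° − 0°) = I₀ cos²(12°) = 0.9568 I₀.
I₂ = I₁ cos²(72° − 12°) = 0.9568 I₀ · cos²(60°) = 0.2392 I₀.
After rotation:
I₁ = I₀ cos²(51° − 0°) = I₀ cos²(51°) = 0.396 I₀.
I₂ = I₁ cos²(72° − 51°) = 0.396 I₀ · cos²(21°) = 0.3452 I₀.
Ratio = 0.3452 / 0.2392 = 1.443.

I_new/I_old ≈ 1.44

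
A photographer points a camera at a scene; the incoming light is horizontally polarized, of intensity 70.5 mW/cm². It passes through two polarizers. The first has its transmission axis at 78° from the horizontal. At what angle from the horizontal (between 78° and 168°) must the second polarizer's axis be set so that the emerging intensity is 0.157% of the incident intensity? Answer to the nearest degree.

By Malus's law, I₁ = I₀ cos²(78° − 0°) = I₀ cos²(78°) = 0.04323 I₀.
Need I₂/I₀ = 0.00157, so cos²(θ − 78°) = 0.00157 / 0.04323 = 0.03632.
θ − 78° = arccos(√0.03632) = 79.0°, giving θ ≈ 78 + 79.0 = 157.0°.

θ ≈ 157°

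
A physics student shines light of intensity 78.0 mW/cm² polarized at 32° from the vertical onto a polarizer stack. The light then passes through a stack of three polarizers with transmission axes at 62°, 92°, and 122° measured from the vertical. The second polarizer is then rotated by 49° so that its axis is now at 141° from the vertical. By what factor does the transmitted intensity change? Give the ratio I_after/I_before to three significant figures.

I_new/I_old ≈ 0.0579

Before rotation:
I₁ = I₀ cos²(62° − 32°) = I₀ cos²(30°) = 0.75 I₀.
I₂ = I₁ cos²(92° − 62°) = 0.75 I₀ · cos²(30°) = 0.5625 I₀.
I₃ = I₂ cos²(122° − 92°) = 0.5625 I₀ · cos²(30°) = 0.4219 I₀.
After rotation:
I₁ = I₀ cos²(62° − 32°) = I₀ cos²(30°) = 0.75 I₀.
I₂ = I₁ cos²(141° − 62°) = 0.75 I₀ · cos²(79°) = 0.02731 I₀.
I₃ = I₂ cos²(122° − 141°) = 0.02731 I₀ · cos²(19°) = 0.02441 I₀.
Ratio = 0.02441 / 0.4219 = 0.05786.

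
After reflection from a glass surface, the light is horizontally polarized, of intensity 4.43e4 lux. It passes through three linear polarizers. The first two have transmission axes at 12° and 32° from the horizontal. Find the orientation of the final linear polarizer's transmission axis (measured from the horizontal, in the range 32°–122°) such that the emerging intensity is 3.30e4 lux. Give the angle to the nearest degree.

θ ≈ 52°

By Malus's law, I₁ = I₀ cos²(12° − 0°) = I₀ cos²(12°) = 0.9568 I₀.
I₂ = I₁ cos²(32° − 12°) = 0.9568 I₀ · cos²(20°) = 0.8449 I₀.
Target fraction: 3.30e4 / 4.43e4 lux = 0.7449 of I₀.
Need I₃/I₀ = 0.7449, so cos²(θ − 32°) = 0.7449 / 0.8449 = 0.8817.
θ − 32° = arccos(√0.8817) = 20.1°, giving θ ≈ 32 + 20.1 = 52.1°.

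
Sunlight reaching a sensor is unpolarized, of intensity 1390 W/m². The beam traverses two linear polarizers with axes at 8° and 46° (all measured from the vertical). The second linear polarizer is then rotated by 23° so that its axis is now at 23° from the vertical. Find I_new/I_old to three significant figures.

I_new/I_old ≈ 1.50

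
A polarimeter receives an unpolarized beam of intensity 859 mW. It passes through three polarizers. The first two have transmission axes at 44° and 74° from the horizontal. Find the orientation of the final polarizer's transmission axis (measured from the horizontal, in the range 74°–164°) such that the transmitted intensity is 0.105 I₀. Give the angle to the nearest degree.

θ ≈ 132°

Unpolarized light through the first polarizer → I₁ = ½ I₀, now polarized at 44°.
I₂ = I₁ cos²(74° − 44°) = 0.5 I₀ · cos²(30°) = 0.375 I₀.
Need I₃/I₀ = 0.105, so cos²(θ − 74°) = 0.105 / 0.375 = 0.28.
θ − 74° = arccos(√0.28) = 58.1°, giving θ ≈ 74 + 58.1 = 132.1°.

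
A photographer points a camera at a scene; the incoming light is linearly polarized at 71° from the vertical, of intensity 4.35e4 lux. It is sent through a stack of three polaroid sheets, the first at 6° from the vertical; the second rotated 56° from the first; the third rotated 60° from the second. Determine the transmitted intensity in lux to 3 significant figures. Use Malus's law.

I ≈ 607 lux

By Malus's law, I₁ = 4.35e4 lux · cos²(65°) = 7769 lux.
I₂ = I₁ · cos²(56°) = 7769 · 0.3127 = 2429 lux.
I₃ = I₂ · cos²(60°) = 2429 · 0.25 = 607.4 lux.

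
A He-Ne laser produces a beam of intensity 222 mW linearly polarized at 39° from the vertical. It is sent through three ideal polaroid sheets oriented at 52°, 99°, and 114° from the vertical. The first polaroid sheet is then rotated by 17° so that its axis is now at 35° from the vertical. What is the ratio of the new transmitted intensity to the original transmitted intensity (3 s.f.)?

Before rotation:
I₁ = I₀ cos²(52° − 39°) = I₀ cos²(13°) = 0.9494 I₀.
I₂ = I₁ cos²(99° − 52°) = 0.9494 I₀ · cos²(47°) = 0.4416 I₀.
I₃ = I₂ cos²(114° − 99°) = 0.4416 I₀ · cos²(15°) = 0.412 I₀.
After rotation:
I₁ = I₀ cos²(35° − 39°) = I₀ cos²(4°) = 0.9951 I₀.
I₂ = I₁ cos²(99° − 35°) = 0.9951 I₀ · cos²(64°) = 0.1912 I₀.
I₃ = I₂ cos²(114° − 99°) = 0.1912 I₀ · cos²(15°) = 0.1784 I₀.
Ratio = 0.1784 / 0.412 = 0.4331.

I_new/I_old ≈ 0.433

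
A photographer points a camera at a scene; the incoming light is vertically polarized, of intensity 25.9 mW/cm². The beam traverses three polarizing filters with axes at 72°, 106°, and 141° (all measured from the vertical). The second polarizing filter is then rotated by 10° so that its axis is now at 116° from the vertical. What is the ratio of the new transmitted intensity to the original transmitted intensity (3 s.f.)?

Before rotation:
I₁ = I₀ cos²(72° − 0°) = I₀ cos²(72°) = 0.09549 I₀.
I₂ = I₁ cos²(106° − 72°) = 0.09549 I₀ · cos²(34°) = 0.06563 I₀.
I₃ = I₂ cos²(141° − 106°) = 0.06563 I₀ · cos²(35°) = 0.04404 I₀.
After rotation:
I₁ = I₀ cos²(72° − 0°) = I₀ cos²(72°) = 0.09549 I₀.
I₂ = I₁ cos²(116° − 72°) = 0.09549 I₀ · cos²(44°) = 0.04941 I₀.
I₃ = I₂ cos²(141° − 116°) = 0.04941 I₀ · cos²(25°) = 0.04059 I₀.
Ratio = 0.04059 / 0.04404 = 0.9216.

I_new/I_old ≈ 0.922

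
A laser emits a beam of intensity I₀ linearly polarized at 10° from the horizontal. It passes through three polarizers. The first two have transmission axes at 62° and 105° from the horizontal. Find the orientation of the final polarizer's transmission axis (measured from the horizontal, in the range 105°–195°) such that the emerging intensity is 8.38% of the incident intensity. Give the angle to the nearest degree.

By Malus's law, I₁ = I₀ cos²(62° − 10°) = I₀ cos²(52°) = 0.379 I₀.
I₂ = I₁ cos²(105° − 62°) = 0.379 I₀ · cos²(43°) = 0.2027 I₀.
Need I₃/I₀ = 0.0838, so cos²(θ − 105°) = 0.0838 / 0.2027 = 0.4133.
θ − 105° = arccos(√0.4133) = 50.0°, giving θ ≈ 105 + 50.0 = 155.0°.

θ ≈ 155°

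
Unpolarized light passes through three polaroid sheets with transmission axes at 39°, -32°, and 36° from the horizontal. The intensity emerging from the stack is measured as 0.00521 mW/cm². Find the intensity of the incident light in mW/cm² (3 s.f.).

I₀ ≈ 0.701 mW/cm²

Unpolarized light through the first polarizer → I₁ = ½ I₀, now polarized at 39°.
I₂ = I₁ cos²(-32° − 39°) = 0.5 I₀ · cos²(71°) = 0.053 I₀.
I₃ = I₂ cos²(36° + 32°) = 0.053 I₀ · cos²(68°) = 0.007437 I₀.
So 0.00521 mW/cm² = 0.007437 I₀, giving I₀ = 0.00521/0.007437 = 0.7005 mW/cm².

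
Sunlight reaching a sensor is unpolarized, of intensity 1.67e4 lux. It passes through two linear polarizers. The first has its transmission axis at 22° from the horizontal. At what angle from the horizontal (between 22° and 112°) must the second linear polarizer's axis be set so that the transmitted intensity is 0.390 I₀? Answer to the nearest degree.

θ ≈ 50°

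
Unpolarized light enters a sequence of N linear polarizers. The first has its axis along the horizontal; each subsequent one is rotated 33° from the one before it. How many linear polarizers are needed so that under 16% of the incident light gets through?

N = 5

First polarizer halves the unpolarized light: factor 1/2.
Each further stage multiplies by cos²(33°) = 0.7034.
After N polarizers: T = 0.5·0.7034^(N−1). Require T < 0.16 ⇒ N−1 > ln(0.16/0.5)/ln(0.7034) = 3.24, so N−1 ≥ 4 and N = 5.
Check: N=5 gives T = 0.1224 < 0.16; N=4 gives T = 0.174.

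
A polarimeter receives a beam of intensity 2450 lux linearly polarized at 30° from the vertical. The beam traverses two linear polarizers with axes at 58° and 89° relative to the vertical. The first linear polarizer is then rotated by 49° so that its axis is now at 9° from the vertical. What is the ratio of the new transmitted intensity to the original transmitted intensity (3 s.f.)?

Before rotation:
I₁ = I₀ cos²(58° − 30°) = I₀ cos²(28°) = 0.7796 I₀.
I₂ = I₁ cos²(89° − 58°) = 0.7796 I₀ · cos²(31°) = 0.5728 I₀.
After rotation:
I₁ = I₀ cos²(9° − 30°) = I₀ cos²(21°) = 0.8716 I₀.
I₂ = I₁ cos²(89° − 9°) = 0.8716 I₀ · cos²(80°) = 0.02628 I₀.
Ratio = 0.02628 / 0.5728 = 0.04588.

I_new/I_old ≈ 0.0459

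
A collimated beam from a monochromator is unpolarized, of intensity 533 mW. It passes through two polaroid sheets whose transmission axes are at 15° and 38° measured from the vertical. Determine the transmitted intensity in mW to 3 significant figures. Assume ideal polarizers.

I ≈ 226 mW

Unpolarized light through the first polarizer → I₁ = 533 mW/2 = 266.5 mW, polarized at 15°.
I₂ = I₁ · cos²(23°) = 266.5 · 0.8473 = 225.8 mW.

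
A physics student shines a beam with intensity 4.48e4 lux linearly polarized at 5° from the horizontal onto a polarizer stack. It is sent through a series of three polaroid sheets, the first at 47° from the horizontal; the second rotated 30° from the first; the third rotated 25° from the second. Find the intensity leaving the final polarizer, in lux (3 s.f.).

I₁ = 4.48e4 lux · cos²(42°) = 2.474e+04 lux.
I₂ = I₁ · cos²(30°) = 2.474e+04 · 0.75 = 1.856e+04 lux.
I₃ = I₂ · cos²(25°) = 1.856e+04 · 0.8214 = 1.524e+04 lux.

I ≈ 1.52e4 lux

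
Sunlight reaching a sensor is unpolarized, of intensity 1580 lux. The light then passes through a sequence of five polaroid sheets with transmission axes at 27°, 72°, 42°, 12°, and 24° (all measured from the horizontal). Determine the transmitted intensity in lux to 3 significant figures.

I ≈ 213 lux

Unpolarized light through the first polarizer → I₁ = 1580 lux/2 = 790 lux, polarized at 27°.
I₂ = I₁ · cos²(45°) = 790 · 0.5 = 395 lux.
I₃ = I₂ · cos²(30°) = 395 · 0.75 = 296.3 lux.
I₄ = I₃ · cos²(30°) = 296.3 · 0.75 = 222.2 lux.
I₅ = I₄ · cos²(12°) = 222.2 · 0.9568 = 212.6 lux.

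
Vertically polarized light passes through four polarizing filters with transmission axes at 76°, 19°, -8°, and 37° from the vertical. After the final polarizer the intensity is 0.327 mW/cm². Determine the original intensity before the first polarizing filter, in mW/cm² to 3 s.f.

By Malus's law, I₁ = I₀ cos²(76° − 0°) = I₀ cos²(76°) = 0.05853 I₀.
I₂ = I₁ cos²(19° − 76°) = 0.05853 I₀ · cos²(57°) = 0.01736 I₀.
I₃ = I₂ cos²(-8° − 19°) = 0.01736 I₀ · cos²(27°) = 0.01378 I₀.
I₄ = I₃ cos²(37° + 8°) = 0.01378 I₀ · cos²(45°) = 0.006891 I₀.
So 0.327 mW/cm² = 0.006891 I₀, giving I₀ = 0.327/0.006891 = 47.45 mW/cm².

I₀ ≈ 47.5 mW/cm²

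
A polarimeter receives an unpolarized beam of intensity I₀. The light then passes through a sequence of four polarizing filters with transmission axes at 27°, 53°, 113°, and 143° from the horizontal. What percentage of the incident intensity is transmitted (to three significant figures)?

Unpolarized light through the first polarizer → I₁ = ½ I₀, now polarized at 27°.
I₂ = I₁ cos²(53° − 27°) = 0.5 I₀ · cos²(26°) = 0.4039 I₀.
I₃ = I₂ cos²(113° − 53°) = 0.4039 I₀ · cos²(60°) = 0.101 I₀.
I₄ = I₃ cos²(143° − 113°) = 0.101 I₀ · cos²(30°) = 0.07573 I₀.
That is 7.573% of the incident intensity.

≈ 7.57%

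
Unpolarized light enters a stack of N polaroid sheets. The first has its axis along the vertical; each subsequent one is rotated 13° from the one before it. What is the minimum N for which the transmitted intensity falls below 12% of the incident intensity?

First polarizer halves the unpolarized light: factor 1/2.
Each further stage multiplies by cos²(13°) = 0.9494.
After N polarizers: T = 0.5·0.9494^(N−1). Require T < 0.12 ⇒ N−1 > ln(0.12/0.5)/ln(0.9494) = 27.48, so N−1 ≥ 28 and N = 29.
Check: N=29 gives T = 0.1168 < 0.12; N=28 gives T = 0.123.

N = 29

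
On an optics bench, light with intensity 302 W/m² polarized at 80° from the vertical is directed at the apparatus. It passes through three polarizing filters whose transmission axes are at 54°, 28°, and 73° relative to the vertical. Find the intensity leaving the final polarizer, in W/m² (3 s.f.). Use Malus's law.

By Malus's law, I₁ = 302 W/m² · cos²(26°) = 244 W/m².
I₂ = I₁ · cos²(26°) = 244 · 0.8078 = 197.1 W/m².
I₃ = I₂ · cos²(45°) = 197.1 · 0.5 = 98.54 W/m².

I ≈ 98.5 W/m²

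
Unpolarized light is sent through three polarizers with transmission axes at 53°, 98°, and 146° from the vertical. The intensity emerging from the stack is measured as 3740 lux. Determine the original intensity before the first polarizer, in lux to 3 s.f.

Unpolarized light through the first polarizer → I₁ = ½ I₀, now polarized at 53°.
I₂ = I₁ cos²(98° − 53°) = 0.5 I₀ · cos²(45°) = 0.25 I₀.
I₃ = I₂ cos²(146° − 98°) = 0.25 I₀ · cos²(48°) = 0.1119 I₀.
So 3740 lux = 0.1119 I₀, giving I₀ = 3740/0.1119 = 3.341e+04 lux.

I₀ ≈ 3.34e4 lux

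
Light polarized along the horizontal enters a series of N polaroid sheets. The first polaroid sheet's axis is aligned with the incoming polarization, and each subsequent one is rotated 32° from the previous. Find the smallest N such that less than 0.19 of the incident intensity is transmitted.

First polarizer is aligned with the polarization: full transmission.
Each further stage multiplies by cos²(32°) = 0.7192.
After N polarizers: T = 0.7192^(N−1). Require T < 0.19 ⇒ N−1 > ln(0.19)/ln(0.7192) = 5.04, so N−1 ≥ 6 and N = 7.
Check: N=7 gives T = 0.1384 < 0.19; N=6 gives T = 0.1924.

N = 7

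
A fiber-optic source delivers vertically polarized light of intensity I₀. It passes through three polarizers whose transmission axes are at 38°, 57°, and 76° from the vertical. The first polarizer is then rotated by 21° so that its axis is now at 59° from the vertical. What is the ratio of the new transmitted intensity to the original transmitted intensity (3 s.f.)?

I_new/I_old ≈ 0.477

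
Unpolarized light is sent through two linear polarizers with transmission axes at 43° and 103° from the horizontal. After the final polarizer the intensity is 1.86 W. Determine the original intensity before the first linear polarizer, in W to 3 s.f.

Unpolarized light through the first polarizer → I₁ = ½ I₀, now polarized at 43°.
I₂ = I₁ cos²(103° − 43°) = 0.5 I₀ · cos²(60°) = 0.125 I₀.
So 1.86 W = 0.125 I₀, giving I₀ = 1.86/0.125 = 14.88 W.

I₀ ≈ 14.9 W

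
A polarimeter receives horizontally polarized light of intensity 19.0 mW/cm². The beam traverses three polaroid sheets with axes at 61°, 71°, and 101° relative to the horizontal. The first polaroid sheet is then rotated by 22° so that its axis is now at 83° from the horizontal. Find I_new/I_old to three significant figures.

I_new/I_old ≈ 0.0623

Before rotation:
By Malus's law, I₁ = I₀ cos²(61° − 0°) = I₀ cos²(61°) = 0.235 I₀.
I₂ = I₁ cos²(71° − 61°) = 0.235 I₀ · cos²(10°) = 0.228 I₀.
I₃ = I₂ cos²(101° − 71°) = 0.228 I₀ · cos²(30°) = 0.171 I₀.
After rotation:
I₁ = I₀ cos²(83° − 0°) = I₀ cos²(83°) = 0.01485 I₀.
I₂ = I₁ cos²(71° − 83°) = 0.01485 I₀ · cos²(12°) = 0.01421 I₀.
I₃ = I₂ cos²(101° − 71°) = 0.01421 I₀ · cos²(30°) = 0.01066 I₀.
Ratio = 0.01066 / 0.171 = 0.06234.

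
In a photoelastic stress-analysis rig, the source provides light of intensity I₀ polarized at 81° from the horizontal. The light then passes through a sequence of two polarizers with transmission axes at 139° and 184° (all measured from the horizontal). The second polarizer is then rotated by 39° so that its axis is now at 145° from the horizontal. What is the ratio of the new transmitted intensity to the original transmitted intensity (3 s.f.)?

I_new/I_old ≈ 1.98

Before rotation:
By Malus's law, I₁ = I₀ cos²(139° − 81°) = I₀ cos²(58°) = 0.2808 I₀.
I₂ = I₁ cos²(184° − 139°) = 0.2808 I₀ · cos²(45°) = 0.1404 I₀.
After rotation:
I₁ = I₀ cos²(139° − 81°) = I₀ cos²(58°) = 0.2808 I₀.
I₂ = I₁ cos²(145° − 139°) = 0.2808 I₀ · cos²(6°) = 0.2777 I₀.
Ratio = 0.2777 / 0.1404 = 1.978.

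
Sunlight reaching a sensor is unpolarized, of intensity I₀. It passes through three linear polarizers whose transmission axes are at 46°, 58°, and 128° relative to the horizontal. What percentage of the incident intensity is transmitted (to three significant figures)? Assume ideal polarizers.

≈ 5.60%

Unpolarized light through the first polarizer → I₁ = ½ I₀, now polarized at 46°.
I₂ = I₁ cos²(58° − 46°) = 0.5 I₀ · cos²(12°) = 0.4784 I₀.
I₃ = I₂ cos²(128° − 58°) = 0.4784 I₀ · cos²(70°) = 0.05596 I₀.
That is 5.596% of the incident intensity.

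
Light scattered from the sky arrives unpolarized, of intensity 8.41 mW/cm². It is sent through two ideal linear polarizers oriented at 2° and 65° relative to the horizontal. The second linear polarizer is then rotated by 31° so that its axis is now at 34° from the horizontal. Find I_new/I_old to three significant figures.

Before rotation:
Unpolarized light through the first polarizer → I₁ = ½ I₀, now polarized at 2°.
I₂ = I₁ cos²(65° − 2°) = 0.5 I₀ · cos²(63°) = 0.1031 I₀.
After rotation:
Unpolarized light through the first polarizer → I₁ = ½ I₀, now polarized at 2°.
I₂ = I₁ cos²(34° − 2°) = 0.5 I₀ · cos²(32°) = 0.3596 I₀.
Ratio = 0.3596 / 0.1031 = 3.489.

I_new/I_old ≈ 3.49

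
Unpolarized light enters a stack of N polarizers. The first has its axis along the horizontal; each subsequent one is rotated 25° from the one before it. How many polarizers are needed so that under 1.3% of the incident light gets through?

N = 20

First polarizer halves the unpolarized light: factor 1/2.
Each further stage multiplies by cos²(25°) = 0.8214.
After N polarizers: T = 0.5·0.8214^(N−1). Require T < 0.013 ⇒ N−1 > ln(0.013/0.5)/ln(0.8214) = 18.55, so N−1 ≥ 19 and N = 20.
Check: N=20 gives T = 0.0119 < 0.013; N=19 gives T = 0.01448.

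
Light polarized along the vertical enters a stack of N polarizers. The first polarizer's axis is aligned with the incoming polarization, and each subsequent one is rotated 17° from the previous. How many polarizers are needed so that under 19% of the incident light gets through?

N = 20

First polarizer is aligned with the polarization: full transmission.
Each further stage multiplies by cos²(17°) = 0.9145.
After N polarizers: T = 0.9145^(N−1). Require T < 0.19 ⇒ N−1 > ln(0.19)/ln(0.9145) = 18.59, so N−1 ≥ 19 and N = 20.
Check: N=20 gives T = 0.1831 < 0.19; N=19 gives T = 0.2002.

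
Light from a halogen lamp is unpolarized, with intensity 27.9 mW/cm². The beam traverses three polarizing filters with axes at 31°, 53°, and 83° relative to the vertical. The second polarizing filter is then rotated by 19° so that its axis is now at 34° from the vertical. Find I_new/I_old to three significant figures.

I_new/I_old ≈ 0.666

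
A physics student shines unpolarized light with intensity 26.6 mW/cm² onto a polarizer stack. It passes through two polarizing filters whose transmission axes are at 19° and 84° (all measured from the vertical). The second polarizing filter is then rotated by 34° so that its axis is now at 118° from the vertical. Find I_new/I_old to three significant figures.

Before rotation:
Unpolarized light through the first polarizer → I₁ = ½ I₀, now polarized at 19°.
I₂ = I₁ cos²(84° − 19°) = 0.5 I₀ · cos²(65°) = 0.0893 I₀.
After rotation:
Unpolarized light through the first polarizer → I₁ = ½ I₀, now polarized at 19°.
Angle between axes 1 and 2: 81°. I₂ = 0.5 I₀ · cos²(81°) = 0.01224 I₀.
Ratio = 0.01224 / 0.0893 = 0.137.

I_new/I_old ≈ 0.137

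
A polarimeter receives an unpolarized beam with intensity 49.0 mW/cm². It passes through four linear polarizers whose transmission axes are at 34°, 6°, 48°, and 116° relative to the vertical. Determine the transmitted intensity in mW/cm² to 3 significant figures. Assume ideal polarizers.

I ≈ 1.48 mW/cm²

Unpolarized light through the first polarizer → I₁ = 49.0 mW/cm²/2 = 24.5 mW/cm², polarized at 34°.
I₂ = I₁ · cos²(28°) = 24.5 · 0.7796 = 19.1 mW/cm².
I₃ = I₂ · cos²(42°) = 19.1 · 0.5523 = 10.55 mW/cm².
I₄ = I₃ · cos²(68°) = 10.55 · 0.1403 = 1.48 mW/cm².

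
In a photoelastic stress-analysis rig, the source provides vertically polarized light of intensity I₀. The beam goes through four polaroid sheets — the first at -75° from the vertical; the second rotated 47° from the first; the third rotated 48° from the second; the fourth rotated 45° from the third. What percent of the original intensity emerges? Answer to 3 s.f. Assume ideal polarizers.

≈ 0.698%

I₁ = I₀ cos²(-75° − 0°) = I₀ cos²(75°) = 0.06699 I₀.
I₂ = I₁ cos²(47°) = 0.06699 · 0.4651 I₀ = 0.03116 I₀.
I₃ = I₂ cos²(48°) = 0.03116 · 0.4477 I₀ = 0.01395 I₀.
I₄ = I₃ cos²(45°) = 0.01395 · 0.5 I₀ = 0.006975 I₀.
That is 0.6975% of the incident intensity.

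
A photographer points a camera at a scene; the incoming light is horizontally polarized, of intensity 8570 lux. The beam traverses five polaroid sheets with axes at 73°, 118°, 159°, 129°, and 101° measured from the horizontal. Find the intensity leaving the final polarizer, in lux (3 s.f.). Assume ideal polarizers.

I₁ = 8570 lux · cos²(73°) = 732.6 lux.
I₂ = I₁ · cos²(45°) = 732.6 · 0.5 = 366.3 lux.
I₃ = I₂ · cos²(41°) = 366.3 · 0.5696 = 208.6 lux.
I₄ = I₃ · cos²(30°) = 208.6 · 0.75 = 156.5 lux.
I₅ = I₄ · cos²(28°) = 156.5 · 0.7796 = 122 lux.

I ≈ 122 lux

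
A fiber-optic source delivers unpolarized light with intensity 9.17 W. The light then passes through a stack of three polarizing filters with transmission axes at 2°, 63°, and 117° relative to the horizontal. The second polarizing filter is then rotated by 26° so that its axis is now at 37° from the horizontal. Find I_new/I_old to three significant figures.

I_new/I_old ≈ 0.249

Before rotation:
Unpolarized light through the first polarizer → I₁ = ½ I₀, now polarized at 2°.
I₂ = I₁ cos²(63° − 2°) = 0.5 I₀ · cos²(61°) = 0.1175 I₀.
I₃ = I₂ cos²(117° − 63°) = 0.1175 I₀ · cos²(54°) = 0.0406 I₀.
After rotation:
Unpolarized light through the first polarizer → I₁ = ½ I₀, now polarized at 2°.
I₂ = I₁ cos²(37° − 2°) = 0.5 I₀ · cos²(35°) = 0.3355 I₀.
I₃ = I₂ cos²(117° − 37°) = 0.3355 I₀ · cos²(80°) = 0.01012 I₀.
Ratio = 0.01012 / 0.0406 = 0.2492.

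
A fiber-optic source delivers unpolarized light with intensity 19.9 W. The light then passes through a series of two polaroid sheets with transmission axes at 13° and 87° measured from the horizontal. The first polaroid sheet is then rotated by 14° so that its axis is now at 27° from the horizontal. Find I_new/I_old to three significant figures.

I_new/I_old ≈ 3.29

Before rotation:
Unpolarized light through the first polarizer → I₁ = ½ I₀, now polarized at 13°.
I₂ = I₁ cos²(87° − 13°) = 0.5 I₀ · cos²(74°) = 0.03799 I₀.
After rotation:
Unpolarized light through the first polarizer → I₁ = ½ I₀, now polarized at 27°.
I₂ = I₁ cos²(87° − 27°) = 0.5 I₀ · cos²(60°) = 0.125 I₀.
Ratio = 0.125 / 0.03799 = 3.291.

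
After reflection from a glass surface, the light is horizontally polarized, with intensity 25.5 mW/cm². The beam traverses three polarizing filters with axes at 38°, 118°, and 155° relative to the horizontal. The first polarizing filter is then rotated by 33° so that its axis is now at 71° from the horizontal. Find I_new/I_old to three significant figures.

Before rotation:
I₁ = I₀ cos²(38° − 0°) = I₀ cos²(38°) = 0.621 I₀.
I₂ = I₁ cos²(118° − 38°) = 0.621 I₀ · cos²(80°) = 0.01872 I₀.
I₃ = I₂ cos²(155° − 118°) = 0.01872 I₀ · cos²(37°) = 0.01194 I₀.
After rotation:
I₁ = I₀ cos²(71° − 0°) = I₀ cos²(71°) = 0.106 I₀.
I₂ = I₁ cos²(118° − 71°) = 0.106 I₀ · cos²(47°) = 0.0493 I₀.
I₃ = I₂ cos²(155° − 118°) = 0.0493 I₀ · cos²(37°) = 0.03144 I₀.
Ratio = 0.03144 / 0.01194 = 2.633.

I_new/I_old ≈ 2.63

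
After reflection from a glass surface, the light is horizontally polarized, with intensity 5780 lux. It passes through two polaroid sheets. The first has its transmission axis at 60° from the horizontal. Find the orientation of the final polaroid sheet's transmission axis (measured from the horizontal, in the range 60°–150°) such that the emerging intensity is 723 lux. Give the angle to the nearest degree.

θ ≈ 105°

I₁ = I₀ cos²(60° − 0°) = I₀ cos²(60°) = 0.25 I₀.
Target fraction: 723 / 5780 lux = 0.1251 of I₀.
Need I₂/I₀ = 0.1251, so cos²(θ − 60°) = 0.1251 / 0.25 = 0.5003.
θ − 60° = arccos(√0.5003) = 45.0°, giving θ ≈ 60 + 45.0 = 105.0°.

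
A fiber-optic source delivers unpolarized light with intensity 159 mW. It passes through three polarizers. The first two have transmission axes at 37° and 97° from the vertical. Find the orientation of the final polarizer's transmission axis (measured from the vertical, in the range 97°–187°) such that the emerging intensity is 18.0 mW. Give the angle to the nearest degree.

θ ≈ 115°

Unpolarized light through the first polarizer → I₁ = ½ I₀, now polarized at 37°.
I₂ = I₁ cos²(97° − 37°) = 0.5 I₀ · cos²(60°) = 0.125 I₀.
Target fraction: 18.0 / 159 mW = 0.1132 of I₀.
Need I₃/I₀ = 0.1132, so cos²(θ − 97°) = 0.1132 / 0.125 = 0.9057.
θ − 97° = arccos(√0.9057) = 17.9°, giving θ ≈ 97 + 17.9 = 114.9°.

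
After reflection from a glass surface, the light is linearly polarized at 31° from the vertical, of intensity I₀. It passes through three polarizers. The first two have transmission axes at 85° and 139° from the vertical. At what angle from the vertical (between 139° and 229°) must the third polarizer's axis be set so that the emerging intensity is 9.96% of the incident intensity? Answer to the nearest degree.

θ ≈ 163°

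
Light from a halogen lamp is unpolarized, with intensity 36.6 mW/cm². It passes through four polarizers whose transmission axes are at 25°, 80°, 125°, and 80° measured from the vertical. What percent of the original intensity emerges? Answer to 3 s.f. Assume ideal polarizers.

Unpolarized light through the first polarizer → I₁ = 36.6 mW/cm²/2 = 18.3 mW/cm², polarized at 25°.
I₂ = I₁ · cos²(55°) = 18.3 · 0.329 = 6.021 mW/cm².
I₃ = I₂ · cos²(45°) = 6.021 · 0.5 = 3.01 mW/cm².
I₄ = I₃ · cos²(45°) = 3.01 · 0.5 = 1.505 mW/cm².
That is 4.112% of the incident intensity.

≈ 4.11%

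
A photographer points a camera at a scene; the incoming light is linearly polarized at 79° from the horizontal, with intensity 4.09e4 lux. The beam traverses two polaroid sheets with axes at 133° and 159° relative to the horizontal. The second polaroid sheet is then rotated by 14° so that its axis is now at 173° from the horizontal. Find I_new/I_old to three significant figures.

I_new/I_old ≈ 0.726

Before rotation:
I₁ = I₀ cos²(133° − 79°) = I₀ cos²(54°) = 0.3455 I₀.
I₂ = I₁ cos²(159° − 133°) = 0.3455 I₀ · cos²(26°) = 0.2791 I₀.
After rotation:
I₁ = I₀ cos²(133° − 79°) = I₀ cos²(54°) = 0.3455 I₀.
I₂ = I₁ cos²(173° − 133°) = 0.3455 I₀ · cos²(40°) = 0.2027 I₀.
Ratio = 0.2027 / 0.2791 = 0.7264.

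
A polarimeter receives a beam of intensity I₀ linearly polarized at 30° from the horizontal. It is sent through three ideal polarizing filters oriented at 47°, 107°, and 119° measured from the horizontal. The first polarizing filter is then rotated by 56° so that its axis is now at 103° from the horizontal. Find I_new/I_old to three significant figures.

I_new/I_old ≈ 0.372

Before rotation:
I₁ = I₀ cos²(47° − 30°) = I₀ cos²(17°) = 0.9145 I₀.
I₂ = I₁ cos²(107° − 47°) = 0.9145 I₀ · cos²(60°) = 0.2286 I₀.
I₃ = I₂ cos²(119° − 107°) = 0.2286 I₀ · cos²(12°) = 0.2187 I₀.
After rotation:
I₁ = I₀ cos²(103° − 30°) = I₀ cos²(73°) = 0.08548 I₀.
I₂ = I₁ cos²(107° − 103°) = 0.08548 I₀ · cos²(4°) = 0.08507 I₀.
I₃ = I₂ cos²(119° − 107°) = 0.08507 I₀ · cos²(12°) = 0.08139 I₀.
Ratio = 0.08139 / 0.2187 = 0.3721.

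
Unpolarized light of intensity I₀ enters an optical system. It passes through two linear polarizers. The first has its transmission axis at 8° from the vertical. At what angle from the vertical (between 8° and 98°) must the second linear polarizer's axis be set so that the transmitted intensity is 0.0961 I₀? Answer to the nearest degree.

θ ≈ 72°

Unpolarized light through the first polarizer → I₁ = ½ I₀, now polarized at 8°.
Need I₂/I₀ = 0.0961, so cos²(θ − 8°) = 0.0961 / 0.5 = 0.1922.
θ − 8° = arccos(√0.1922) = 64.0°, giving θ ≈ 8 + 64.0 = 72.0°.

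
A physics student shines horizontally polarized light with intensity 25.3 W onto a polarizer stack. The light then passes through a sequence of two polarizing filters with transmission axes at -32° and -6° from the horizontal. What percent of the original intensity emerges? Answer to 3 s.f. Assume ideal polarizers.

I₁ = 25.3 W · cos²(32°) = 18.2 W.
I₂ = I₁ · cos²(26°) = 18.2 · 0.8078 = 14.7 W.
That is 58.1% of the incident intensity.

≈ 58.1%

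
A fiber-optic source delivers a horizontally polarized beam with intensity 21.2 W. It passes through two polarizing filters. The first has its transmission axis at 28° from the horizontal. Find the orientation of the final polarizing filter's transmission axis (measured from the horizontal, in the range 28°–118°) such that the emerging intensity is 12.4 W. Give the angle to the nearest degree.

I₁ = I₀ cos²(28° − 0°) = I₀ cos²(28°) = 0.7796 I₀.
Target fraction: 12.4 / 21.2 W = 0.5849 of I₀.
Need I₂/I₀ = 0.5849, so cos²(θ − 28°) = 0.5849 / 0.7796 = 0.7503.
θ − 28° = arccos(√0.7503) = 30.0°, giving θ ≈ 28 + 30.0 = 58.0°.

θ ≈ 58°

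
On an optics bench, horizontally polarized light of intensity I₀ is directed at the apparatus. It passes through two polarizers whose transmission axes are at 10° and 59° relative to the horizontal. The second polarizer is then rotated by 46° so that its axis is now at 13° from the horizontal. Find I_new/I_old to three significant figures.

Before rotation:
I₁ = I₀ cos²(10° − 0°) = I₀ cos²(10°) = 0.9698 I₀.
I₂ = I₁ cos²(59° − 10°) = 0.9698 I₀ · cos²(49°) = 0.4174 I₀.
After rotation:
I₁ = I₀ cos²(10° − 0°) = I₀ cos²(10°) = 0.9698 I₀.
I₂ = I₁ cos²(13° − 10°) = 0.9698 I₀ · cos²(3°) = 0.9672 I₀.
Ratio = 0.9672 / 0.4174 = 2.317.

I_new/I_old ≈ 2.32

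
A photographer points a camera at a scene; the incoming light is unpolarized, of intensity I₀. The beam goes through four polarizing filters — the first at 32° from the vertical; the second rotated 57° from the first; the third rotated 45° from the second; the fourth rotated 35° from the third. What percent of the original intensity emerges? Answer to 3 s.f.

Unpolarized light through the first polarizer → I₁ = ½ I₀, now polarized at 32°.
I₂ = I₁ cos²(57°) = 0.5 · 0.2966 I₀ = 0.1483 I₀.
I₃ = I₂ cos²(45°) = 0.1483 · 0.5 I₀ = 0.07416 I₀.
I₄ = I₃ cos²(35°) = 0.07416 · 0.671 I₀ = 0.04976 I₀.
That is 4.976% of the incident intensity.

≈ 4.98%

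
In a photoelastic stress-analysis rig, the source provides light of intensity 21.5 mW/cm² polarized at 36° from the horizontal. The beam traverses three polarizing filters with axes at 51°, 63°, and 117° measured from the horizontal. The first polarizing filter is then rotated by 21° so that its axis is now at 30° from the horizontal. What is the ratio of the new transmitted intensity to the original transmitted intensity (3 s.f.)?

I_new/I_old ≈ 0.779

Before rotation:
By Malus's law, I₁ = I₀ cos²(51° − 36°) = I₀ cos²(15°) = 0.933 I₀.
I₂ = I₁ cos²(63° − 51°) = 0.933 I₀ · cos²(12°) = 0.8927 I₀.
I₃ = I₂ cos²(117° − 63°) = 0.8927 I₀ · cos²(54°) = 0.3084 I₀.
After rotation:
I₁ = I₀ cos²(30° − 36°) = I₀ cos²(6°) = 0.9891 I₀.
I₂ = I₁ cos²(63° − 30°) = 0.9891 I₀ · cos²(33°) = 0.6957 I₀.
I₃ = I₂ cos²(117° − 63°) = 0.6957 I₀ · cos²(54°) = 0.2404 I₀.
Ratio = 0.2404 / 0.3084 = 0.7793.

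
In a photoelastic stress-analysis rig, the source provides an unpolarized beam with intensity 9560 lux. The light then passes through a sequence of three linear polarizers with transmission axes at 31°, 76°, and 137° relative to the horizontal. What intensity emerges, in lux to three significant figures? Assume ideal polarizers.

Unpolarized light through the first polarizer → I₁ = 9560 lux/2 = 4780 lux, polarized at 31°.
I₂ = I₁ · cos²(45°) = 4780 · 0.5 = 2390 lux.
I₃ = I₂ · cos²(61°) = 2390 · 0.235 = 561.7 lux.

I ≈ 562 lux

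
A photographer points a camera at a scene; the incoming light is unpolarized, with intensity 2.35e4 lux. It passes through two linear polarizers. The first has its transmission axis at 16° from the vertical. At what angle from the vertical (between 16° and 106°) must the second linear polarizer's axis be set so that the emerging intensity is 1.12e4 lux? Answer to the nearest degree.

Unpolarized light through the first polarizer → I₁ = ½ I₀, now polarized at 16°.
Target fraction: 1.12e4 / 2.35e4 lux = 0.4766 of I₀.
Need I₂/I₀ = 0.4766, so cos²(θ − 16°) = 0.4766 / 0.5 = 0.9532.
θ − 16° = arccos(√0.9532) = 12.5°, giving θ ≈ 16 + 12.5 = 28.5°.

θ ≈ 28°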